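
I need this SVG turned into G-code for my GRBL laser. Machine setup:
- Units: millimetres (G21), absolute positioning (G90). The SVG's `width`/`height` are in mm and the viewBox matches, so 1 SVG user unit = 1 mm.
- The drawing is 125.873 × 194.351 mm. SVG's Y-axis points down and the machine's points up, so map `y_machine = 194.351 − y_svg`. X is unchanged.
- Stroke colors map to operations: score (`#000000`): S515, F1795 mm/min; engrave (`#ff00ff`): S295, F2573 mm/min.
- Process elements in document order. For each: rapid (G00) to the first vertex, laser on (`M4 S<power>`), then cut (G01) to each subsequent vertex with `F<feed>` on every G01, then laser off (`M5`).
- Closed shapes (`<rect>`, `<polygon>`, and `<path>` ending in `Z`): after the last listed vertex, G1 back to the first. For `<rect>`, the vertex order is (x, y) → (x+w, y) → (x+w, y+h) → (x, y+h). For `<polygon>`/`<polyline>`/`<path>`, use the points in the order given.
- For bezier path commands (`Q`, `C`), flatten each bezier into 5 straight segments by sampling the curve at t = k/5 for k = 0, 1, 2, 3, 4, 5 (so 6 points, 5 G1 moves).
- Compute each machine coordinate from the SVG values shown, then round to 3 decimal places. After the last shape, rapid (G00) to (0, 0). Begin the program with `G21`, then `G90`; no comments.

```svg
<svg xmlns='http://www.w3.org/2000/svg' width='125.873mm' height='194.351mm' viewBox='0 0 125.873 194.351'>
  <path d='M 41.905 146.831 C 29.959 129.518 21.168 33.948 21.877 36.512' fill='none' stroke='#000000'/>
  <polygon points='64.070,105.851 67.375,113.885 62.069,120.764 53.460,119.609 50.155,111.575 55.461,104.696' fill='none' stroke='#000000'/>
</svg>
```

viewBox `0 0 125.873 194.351` with mm width/height → 1 unit = 1 mm. Flip: y_m = 194.351 − y_svg.

**Shape 1** — `<path>` cubic bezier, stroke `#000000` → score (S515, F1795). Control points (SVG): P0=(41.905,146.831), P1=(29.959,129.518), P2=(21.168,33.948), P3=(21.877,36.512); sampled at t=k/5. Machine vertices: (41.905,47.520) → (35.167,65.888) → (29.490,94.570) → (25.180,125.101) → (22.541,149.012) → (21.877,157.839). Open path.

**Shape 2** — `<polygon>` regular polygon, stroke `#000000` → score (S515, F1795). Machine vertices: (64.070,88.500) → (67.375,80.466) → (62.069,73.587) → (53.460,74.742) → (50.155,82.776) → (55.461,89.655) → (64.070,88.500). Closed: final G1 returns to the first vertex.

G21
G90
G00 X41.905 Y47.520
M4 S515
G01 X35.167 Y65.888 F1795
G01 X29.490 Y94.570 F1795
G01 X25.180 Y125.101 F1795
G01 X22.541 Y149.012 F1795
G01 X21.877 Y157.839 F1795
M5
G00 X64.070 Y88.500
M4 S515
G01 X67.375 Y80.466 F1795
G01 X62.069 Y73.587 F1795
G01 X53.460 Y74.742 F1795
G01 X50.155 Y82.776 F1795
G01 X55.461 Y89.655 F1795
G01 X64.070 Y88.500 F1795
M5
G00 X0.000 Y0.000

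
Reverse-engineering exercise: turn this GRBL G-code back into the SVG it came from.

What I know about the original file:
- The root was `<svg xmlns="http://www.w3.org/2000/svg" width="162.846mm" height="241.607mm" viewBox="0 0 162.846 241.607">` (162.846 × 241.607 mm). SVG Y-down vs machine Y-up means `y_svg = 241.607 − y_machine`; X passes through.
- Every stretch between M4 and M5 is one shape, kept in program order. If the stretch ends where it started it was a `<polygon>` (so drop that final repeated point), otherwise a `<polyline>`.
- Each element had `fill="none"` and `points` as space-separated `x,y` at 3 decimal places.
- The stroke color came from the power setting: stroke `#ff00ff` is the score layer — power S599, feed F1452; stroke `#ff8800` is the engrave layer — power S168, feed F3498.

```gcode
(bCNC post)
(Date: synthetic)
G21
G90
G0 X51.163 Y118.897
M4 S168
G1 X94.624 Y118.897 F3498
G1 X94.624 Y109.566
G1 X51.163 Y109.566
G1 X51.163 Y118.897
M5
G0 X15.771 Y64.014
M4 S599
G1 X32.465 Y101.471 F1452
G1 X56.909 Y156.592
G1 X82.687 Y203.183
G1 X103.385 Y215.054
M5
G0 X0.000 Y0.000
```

y_svg = 241.607 − y_m.

[1] S168→`#ff8800` (engrave); closed run; points: 51.163,122.710 94.624,122.710 94.624,132.041 51.163,132.041

[2] S599→`#ff00ff` (score); open run; points: 15.771,177.593 32.465,140.136 56.909,85.015 82.687,38.424 103.385,26.553

<svg xmlns="http://www.w3.org/2000/svg" width="162.846mm" height="241.607mm" viewBox="0 0 162.846 241.607">
  <polygon points="51.163,122.710 94.624,122.710 94.624,132.041 51.163,132.041" fill="none" stroke="#ff8800"/>
  <polyline points="15.771,177.593 32.465,140.136 56.909,85.015 82.687,38.424 103.385,26.553" fill="none" stroke="#ff00ff"/>
</svg>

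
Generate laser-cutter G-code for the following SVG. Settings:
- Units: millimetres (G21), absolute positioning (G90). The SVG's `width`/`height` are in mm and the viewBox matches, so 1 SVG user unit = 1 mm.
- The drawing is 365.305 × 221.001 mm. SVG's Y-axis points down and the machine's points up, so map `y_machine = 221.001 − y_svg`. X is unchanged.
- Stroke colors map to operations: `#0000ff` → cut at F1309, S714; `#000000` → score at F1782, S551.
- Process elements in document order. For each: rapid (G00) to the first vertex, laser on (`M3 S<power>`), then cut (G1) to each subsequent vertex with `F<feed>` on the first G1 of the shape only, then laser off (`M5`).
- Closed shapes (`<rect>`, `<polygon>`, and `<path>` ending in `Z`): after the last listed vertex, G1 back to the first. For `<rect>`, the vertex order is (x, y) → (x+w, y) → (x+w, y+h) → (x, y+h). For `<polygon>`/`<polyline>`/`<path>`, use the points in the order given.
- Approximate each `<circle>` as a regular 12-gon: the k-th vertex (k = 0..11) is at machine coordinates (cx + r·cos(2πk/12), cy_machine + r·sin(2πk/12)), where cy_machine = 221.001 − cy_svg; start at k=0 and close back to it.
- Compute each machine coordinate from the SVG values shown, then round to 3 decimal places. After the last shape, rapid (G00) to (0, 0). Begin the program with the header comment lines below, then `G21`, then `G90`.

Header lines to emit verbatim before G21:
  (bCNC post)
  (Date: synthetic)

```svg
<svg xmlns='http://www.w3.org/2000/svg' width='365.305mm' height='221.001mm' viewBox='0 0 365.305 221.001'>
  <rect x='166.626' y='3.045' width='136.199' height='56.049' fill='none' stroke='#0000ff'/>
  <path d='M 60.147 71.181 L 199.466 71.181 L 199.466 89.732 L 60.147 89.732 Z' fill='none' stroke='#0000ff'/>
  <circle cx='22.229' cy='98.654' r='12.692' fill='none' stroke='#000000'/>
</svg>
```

(bCNC post)
(Date: synthetic)
G21
G90
G00 X166.626 Y217.956
M3 S714
G1 X302.825 Y217.956 F1309
G1 X302.825 Y161.907
G1 X166.626 Y161.907
G1 X166.626 Y217.956
M5
G00 X60.147 Y149.820
M3 S714
G1 X199.466 Y149.820 F1309
G1 X199.466 Y131.269
G1 X60.147 Y131.269
G1 X60.147 Y149.820
M5
G00 X34.921 Y122.347
M3 S551
G1 X33.221 Y128.693 F1782
G1 X28.575 Y133.339
G1 X22.229 Y135.039
G1 X15.883 Y133.339
G1 X11.237 Y128.693
G1 X9.537 Y122.347
G1 X11.237 Y116.001
G1 X15.883 Y111.355
G1 X22.229 Y109.655
G1 X28.575 Y111.355
G1 X33.221 Y116.001
G1 X34.921 Y122.347
M5
G00 X0.000 Y0.000

viewBox `0 0 365.305 221.001` with mm width/height → 1 unit = 1 mm. Flip: y_m = 221.001 − y_svg.

**Shape 1** — `<rect>` rectangle, stroke `#0000ff` → cut (S714, F1309). Machine vertices: (166.626,217.956) → (302.825,217.956) → (302.825,161.907) → (166.626,161.907) → (166.626,217.956). Closed: final G1 returns to the first vertex.

**Shape 2** — `<path>` rectangle, stroke `#0000ff` → cut (S714, F1309). Machine vertices: (60.147,149.820) → (199.466,149.820) → (199.466,131.269) → (60.147,131.269) → (60.147,149.820). Closed: final G1 returns to the first vertex.

**Shape 3** — `<circle>` circle, stroke `#000000` → score (S551, F1782). Machine vertices: (34.921,122.347) → (33.221,128.693) → (28.575,133.339) → (22.229,135.039) → (15.883,133.339) → (11.237,128.693) → (9.537,122.347) → (11.237,116.001) → (15.883,111.355) → (22.229,109.655) → (28.575,111.355) → (33.221,116.001) → (34.921,122.347). Closed: final G1 returns to the first vertex.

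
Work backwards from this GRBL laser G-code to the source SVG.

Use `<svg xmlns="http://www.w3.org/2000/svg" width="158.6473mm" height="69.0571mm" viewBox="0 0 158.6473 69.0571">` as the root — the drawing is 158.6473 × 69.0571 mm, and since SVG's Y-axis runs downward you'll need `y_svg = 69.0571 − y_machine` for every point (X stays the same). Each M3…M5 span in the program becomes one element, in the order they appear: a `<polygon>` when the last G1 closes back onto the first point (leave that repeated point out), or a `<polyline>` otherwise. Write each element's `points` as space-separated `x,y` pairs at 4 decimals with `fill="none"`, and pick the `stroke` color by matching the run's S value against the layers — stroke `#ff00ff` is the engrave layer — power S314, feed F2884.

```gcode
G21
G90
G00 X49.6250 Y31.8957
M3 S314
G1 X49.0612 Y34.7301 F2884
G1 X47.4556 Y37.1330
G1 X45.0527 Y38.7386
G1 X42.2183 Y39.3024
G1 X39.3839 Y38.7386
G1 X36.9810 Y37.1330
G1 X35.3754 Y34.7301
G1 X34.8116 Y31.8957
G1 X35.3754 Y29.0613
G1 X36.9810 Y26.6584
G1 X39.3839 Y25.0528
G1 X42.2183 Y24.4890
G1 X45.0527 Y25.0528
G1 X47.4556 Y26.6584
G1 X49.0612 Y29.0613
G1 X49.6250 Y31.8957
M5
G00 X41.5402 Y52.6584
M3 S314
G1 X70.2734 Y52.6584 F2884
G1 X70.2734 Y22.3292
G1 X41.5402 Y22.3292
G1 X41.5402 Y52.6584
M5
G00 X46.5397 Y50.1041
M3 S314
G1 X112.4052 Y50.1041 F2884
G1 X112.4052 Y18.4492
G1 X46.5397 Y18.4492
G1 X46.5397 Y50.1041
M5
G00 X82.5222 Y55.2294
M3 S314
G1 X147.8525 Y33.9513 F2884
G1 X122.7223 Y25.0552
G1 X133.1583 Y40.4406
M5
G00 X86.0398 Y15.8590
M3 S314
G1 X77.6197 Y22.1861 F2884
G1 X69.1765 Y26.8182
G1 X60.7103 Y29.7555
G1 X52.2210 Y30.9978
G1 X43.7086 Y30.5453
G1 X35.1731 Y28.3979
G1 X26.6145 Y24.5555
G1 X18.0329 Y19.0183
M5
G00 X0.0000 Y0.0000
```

<svg xmlns="http://www.w3.org/2000/svg" width="158.6473mm" height="69.0571mm" viewBox="0 0 158.6473 69.0571">
  <polygon points="49.6250,37.1614 49.0612,34.3270 47.4556,31.9241 45.0527,30.3185 42.2183,29.7547 39.3839,30.3185 36.9810,31.9241 35.3754,34.3270 34.8116,37.1614 35.3754,39.9958 36.9810,42.3987 39.3839,44.0043 42.2183,44.5681 45.0527,44.0043 47.4556,42.3987 49.0612,39.9958" fill="none" stroke="#ff00ff"/>
  <polygon points="41.5402,16.3987 70.2734,16.3987 70.2734,46.7279 41.5402,46.7279" fill="none" stroke="#ff00ff"/>
  <polygon points="46.5397,18.9530 112.4052,18.9530 112.4052,50.6079 46.5397,50.6079" fill="none" stroke="#ff00ff"/>
  <polyline points="82.5222,13.8277 147.8525,35.1058 122.7223,44.0019 133.1583,28.6165" fill="none" stroke="#ff00ff"/>
  <polyline points="86.0398,53.1981 77.6197,46.8710 69.1765,42.2389 60.7103,39.3016 52.2210,38.0593 43.7086,38.5118 35.1731,40.6592 26.6145,44.5016 18.0329,50.0388" fill="none" stroke="#ff00ff"/>
</svg>

Each laser-on run becomes one SVG element. Flip Y back into SVG space with y_svg = 69.0571 − y_machine. Every run uses S314, so all elements get stroke `#ff00ff` (engrave).

Run 1: The run returns to its start, so emit a `<polygon>` with points (Y-flipped): 49.6250,37.1614 49.0612,34.3270 47.4556,31.9241 45.0527,30.3185 42.2183,29.7547 39.3839,30.3185 36.9810,31.9241 35.3754,34.3270 34.8116,37.1614 35.3754,39.9958 36.9810,42.3987 39.3839,44.0043 42.2183,44.5681 45.0527,44.0043 47.4556,42.3987 49.0612,39.9958.

Run 2: The run returns to its start, so emit a `<polygon>` with points (Y-flipped): 41.5402,16.3987 70.2734,16.3987 70.2734,46.7279 41.5402,46.7279.

Run 3: The run returns to its start, so emit a `<polygon>` with points (Y-flipped): 46.5397,18.9530 112.4052,18.9530 112.4052,50.6079 46.5397,50.6079.

Run 4: The run is open, so emit a `<polyline>` with points (Y-flipped): 82.5222,13.8277 147.8525,35.1058 122.7223,44.0019 133.1583,28.6165.

Run 5: The run is open, so emit a `<polyline>` with points (Y-flipped): 86.0398,53.1981 77.6197,46.8710 69.1765,42.2389 60.7103,39.3016 52.2210,38.0593 43.7086,38.5118 35.1731,40.6592 26.6145,44.5016 18.0329,50.0388.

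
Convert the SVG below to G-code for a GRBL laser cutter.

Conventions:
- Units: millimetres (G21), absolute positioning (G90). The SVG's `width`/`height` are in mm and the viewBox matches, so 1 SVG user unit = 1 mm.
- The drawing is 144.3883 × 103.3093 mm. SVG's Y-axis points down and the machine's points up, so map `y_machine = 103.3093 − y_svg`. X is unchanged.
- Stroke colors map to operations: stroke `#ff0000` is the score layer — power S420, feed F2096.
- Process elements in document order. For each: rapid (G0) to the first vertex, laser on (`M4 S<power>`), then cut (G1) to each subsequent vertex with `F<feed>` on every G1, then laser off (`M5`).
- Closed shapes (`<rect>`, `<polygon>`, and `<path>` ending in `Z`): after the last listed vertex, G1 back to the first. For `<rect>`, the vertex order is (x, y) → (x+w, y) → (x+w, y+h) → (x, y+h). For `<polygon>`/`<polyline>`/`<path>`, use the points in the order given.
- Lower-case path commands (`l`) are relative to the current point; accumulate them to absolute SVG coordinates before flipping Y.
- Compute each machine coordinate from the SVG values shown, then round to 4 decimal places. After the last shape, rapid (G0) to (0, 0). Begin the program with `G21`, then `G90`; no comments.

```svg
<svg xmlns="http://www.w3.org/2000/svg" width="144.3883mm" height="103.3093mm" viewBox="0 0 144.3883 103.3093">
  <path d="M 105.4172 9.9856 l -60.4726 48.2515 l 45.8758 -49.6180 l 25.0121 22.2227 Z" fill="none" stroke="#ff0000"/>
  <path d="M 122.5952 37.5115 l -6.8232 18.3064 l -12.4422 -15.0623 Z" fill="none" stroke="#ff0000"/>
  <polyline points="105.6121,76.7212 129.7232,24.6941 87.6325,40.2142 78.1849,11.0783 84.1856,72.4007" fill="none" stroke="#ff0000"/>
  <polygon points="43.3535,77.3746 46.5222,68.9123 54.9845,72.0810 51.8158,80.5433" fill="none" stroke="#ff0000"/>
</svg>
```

G21
G90
G0 X105.4172 Y93.3237
M4 S420
G1 X44.9446 Y45.0722 F2096
G1 X90.8204 Y94.6902 F2096
G1 X115.8325 Y72.4675 F2096
G1 X105.4172 Y93.3237 F2096
M5
G0 X122.5952 Y65.7978
M4 S420
G1 X115.7720 Y47.4914 F2096
G1 X103.3298 Y62.5537 F2096
G1 X122.5952 Y65.7978 F2096
M5
G0 X105.6121 Y26.5881
M4 S420
G1 X129.7232 Y78.6152 F2096
G1 X87.6325 Y63.0951 F2096
G1 X78.1849 Y92.2310 F2096
G1 X84.1856 Y30.9086 F2096
M5
G0 X43.3535 Y25.9347
M4 S420
G1 X46.5222 Y34.3970 F2096
G1 X54.9845 Y31.2283 F2096
G1 X51.8158 Y22.7660 F2096
G1 X43.3535 Y25.9347 F2096
M5
G0 X0.0000 Y0.0000

Since the viewBox matches the mm dimensions, user units are millimetres directly. The only transform is the Y-flip y_m = 103.3093 − y_svg.

Shape 1 is a closed polygon drawn with `<path>`. Its stroke #ff0000 means score at S420, F2096. After flipping Y the toolpath is (105.4172,93.3237) → (44.9446,45.0722) → (90.8204,94.6902) → (115.8325,72.4675) → (105.4172,93.3237), returning to the start.

Shape 2 is a regular polygon drawn with `<path>`. Its stroke #ff0000 means score at S420, F2096. After flipping Y the toolpath is (122.5952,65.7978) → (115.7720,47.4914) → (103.3298,62.5537) → (122.5952,65.7978), returning to the start.

Shape 3 is a open polyline drawn with `<polyline>`. Its stroke #ff0000 means score at S420, F2096. After flipping Y the toolpath is (105.6121,26.5881) → (129.7232,78.6152) → (87.6325,63.0951) → (78.1849,92.2310) → (84.1856,30.9086).

Shape 4 is a regular polygon drawn with `<polygon>`. Its stroke #ff0000 means score at S420, F2096. After flipping Y the toolpath is (43.3535,25.9347) → (46.5222,34.3970) → (54.9845,31.2283) → (51.8158,22.7660) → (43.3535,25.9347), returning to the start.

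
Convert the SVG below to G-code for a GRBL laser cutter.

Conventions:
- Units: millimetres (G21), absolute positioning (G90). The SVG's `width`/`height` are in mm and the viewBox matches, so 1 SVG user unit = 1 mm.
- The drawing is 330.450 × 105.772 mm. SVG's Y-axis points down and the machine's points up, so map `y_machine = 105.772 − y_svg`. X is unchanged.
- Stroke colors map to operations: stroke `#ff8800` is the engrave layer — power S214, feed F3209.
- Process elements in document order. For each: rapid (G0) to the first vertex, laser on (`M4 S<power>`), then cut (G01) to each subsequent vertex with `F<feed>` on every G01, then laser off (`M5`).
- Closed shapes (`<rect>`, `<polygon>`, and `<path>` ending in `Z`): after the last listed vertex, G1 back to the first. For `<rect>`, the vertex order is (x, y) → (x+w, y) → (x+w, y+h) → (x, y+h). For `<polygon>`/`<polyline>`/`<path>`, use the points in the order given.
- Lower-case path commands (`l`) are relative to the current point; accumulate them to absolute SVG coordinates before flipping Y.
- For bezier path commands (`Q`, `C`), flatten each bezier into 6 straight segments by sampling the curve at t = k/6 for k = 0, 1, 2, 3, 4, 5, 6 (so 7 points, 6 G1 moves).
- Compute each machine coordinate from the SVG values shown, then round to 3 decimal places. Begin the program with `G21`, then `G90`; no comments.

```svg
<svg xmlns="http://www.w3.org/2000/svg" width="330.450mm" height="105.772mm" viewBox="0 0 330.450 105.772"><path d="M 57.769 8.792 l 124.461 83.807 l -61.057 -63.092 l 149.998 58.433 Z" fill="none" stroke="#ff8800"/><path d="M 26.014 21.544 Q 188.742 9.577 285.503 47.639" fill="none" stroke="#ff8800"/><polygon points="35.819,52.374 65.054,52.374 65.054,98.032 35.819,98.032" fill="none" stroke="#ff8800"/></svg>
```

G21
G90
G0 X57.769 Y96.980
M4 S214
G01 X182.230 Y13.173 F3209
G01 X121.173 Y76.265 F3209
G01 X271.171 Y17.832 F3209
G01 X57.769 Y96.980 F3209
M5
G0 X26.014 Y84.228
M4 S214
G01 X78.424 Y86.827 F3209
G01 X127.170 Y86.647 F3209
G01 X172.250 Y83.688 F3209
G01 X213.666 Y77.949 F3209
G01 X251.417 Y69.431 F3209
G01 X285.503 Y58.133 F3209
M5
G0 X35.819 Y53.398
M4 S214
G01 X65.054 Y53.398 F3209
G01 X65.054 Y7.740 F3209
G01 X35.819 Y7.740 F3209
G01 X35.819 Y53.398 F3209
M5

Since the viewBox matches the mm dimensions, user units are millimetres directly. The only transform is the Y-flip y_m = 105.772 − y_svg.

Shape 1 is a closed polygon drawn with `<path>`. Its stroke #ff8800 means engrave at S214, F3209. After flipping Y the toolpath is (57.769,96.980) → (182.230,13.173) → (121.173,76.265) → (271.171,17.832) → (57.769,96.980), returning to the start.

Shape 2 is a quadratic bezier drawn with `<path>`. Its stroke #ff8800 means engrave at S214, F3209. After flipping Y the toolpath is (26.014,84.228) → (78.424,86.827) → (127.170,86.647) → (172.250,83.688) → (213.666,77.949) → (251.417,69.431) → (285.503,58.133).

Shape 3 is a rectangle drawn with `<polygon>`. Its stroke #ff8800 means engrave at S214, F3209. After flipping Y the toolpath is (35.819,53.398) → (65.054,53.398) → (65.054,7.740) → (35.819,7.740) → (35.819,53.398), returning to the start.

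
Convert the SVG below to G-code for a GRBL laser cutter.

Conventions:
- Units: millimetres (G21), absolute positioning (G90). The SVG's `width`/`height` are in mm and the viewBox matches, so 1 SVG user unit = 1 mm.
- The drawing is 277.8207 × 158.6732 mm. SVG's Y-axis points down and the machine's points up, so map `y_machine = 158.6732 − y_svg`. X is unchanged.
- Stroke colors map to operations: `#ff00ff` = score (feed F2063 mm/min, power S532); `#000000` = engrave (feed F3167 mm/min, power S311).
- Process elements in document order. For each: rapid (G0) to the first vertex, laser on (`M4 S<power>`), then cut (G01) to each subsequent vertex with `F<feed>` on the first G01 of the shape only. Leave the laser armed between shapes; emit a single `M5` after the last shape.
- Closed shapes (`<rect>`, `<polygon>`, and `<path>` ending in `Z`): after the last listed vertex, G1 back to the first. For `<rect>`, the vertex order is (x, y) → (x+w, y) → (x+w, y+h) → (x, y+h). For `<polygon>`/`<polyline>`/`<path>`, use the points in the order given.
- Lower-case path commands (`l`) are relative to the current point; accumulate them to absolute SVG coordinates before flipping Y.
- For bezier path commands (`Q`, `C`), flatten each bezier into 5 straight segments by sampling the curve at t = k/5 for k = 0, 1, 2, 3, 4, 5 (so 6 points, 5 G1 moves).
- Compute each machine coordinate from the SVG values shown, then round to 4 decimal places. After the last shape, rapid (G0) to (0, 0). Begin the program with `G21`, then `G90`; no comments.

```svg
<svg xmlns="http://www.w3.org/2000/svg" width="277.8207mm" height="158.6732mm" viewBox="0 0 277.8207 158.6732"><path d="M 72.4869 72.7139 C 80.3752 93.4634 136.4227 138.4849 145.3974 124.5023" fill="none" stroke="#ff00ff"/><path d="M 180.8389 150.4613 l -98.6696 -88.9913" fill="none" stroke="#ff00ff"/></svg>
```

G21
G90
G0 X72.4869 Y85.9593
M4 S532
G01 X82.2371 Y71.2632 F2063
G01 X98.9744 Y54.7390
G01 X118.1277 Y40.3841
G01 X135.1257 Y32.1956
G01 X145.3974 Y34.1709
G0 X180.8389 Y8.2119
M4 S532
G01 X82.1693 Y97.2032 F2063
M5
G0 X0.0000 Y0.0000

1 u = 1 mm; y_m = 158.6732 − y.

[1] `<path>` cubic bezier, #ff00ff→score S532 F2063: (72.4869,85.9593) → (82.2371,71.2632) → (98.9744,54.7390) → (118.1277,40.3841) → (135.1257,32.1956) → (145.3974,34.1709)

[2] `<path>` line segment, #ff00ff→score S532 F2063: (180.8389,8.2119) → (82.1693,97.2032)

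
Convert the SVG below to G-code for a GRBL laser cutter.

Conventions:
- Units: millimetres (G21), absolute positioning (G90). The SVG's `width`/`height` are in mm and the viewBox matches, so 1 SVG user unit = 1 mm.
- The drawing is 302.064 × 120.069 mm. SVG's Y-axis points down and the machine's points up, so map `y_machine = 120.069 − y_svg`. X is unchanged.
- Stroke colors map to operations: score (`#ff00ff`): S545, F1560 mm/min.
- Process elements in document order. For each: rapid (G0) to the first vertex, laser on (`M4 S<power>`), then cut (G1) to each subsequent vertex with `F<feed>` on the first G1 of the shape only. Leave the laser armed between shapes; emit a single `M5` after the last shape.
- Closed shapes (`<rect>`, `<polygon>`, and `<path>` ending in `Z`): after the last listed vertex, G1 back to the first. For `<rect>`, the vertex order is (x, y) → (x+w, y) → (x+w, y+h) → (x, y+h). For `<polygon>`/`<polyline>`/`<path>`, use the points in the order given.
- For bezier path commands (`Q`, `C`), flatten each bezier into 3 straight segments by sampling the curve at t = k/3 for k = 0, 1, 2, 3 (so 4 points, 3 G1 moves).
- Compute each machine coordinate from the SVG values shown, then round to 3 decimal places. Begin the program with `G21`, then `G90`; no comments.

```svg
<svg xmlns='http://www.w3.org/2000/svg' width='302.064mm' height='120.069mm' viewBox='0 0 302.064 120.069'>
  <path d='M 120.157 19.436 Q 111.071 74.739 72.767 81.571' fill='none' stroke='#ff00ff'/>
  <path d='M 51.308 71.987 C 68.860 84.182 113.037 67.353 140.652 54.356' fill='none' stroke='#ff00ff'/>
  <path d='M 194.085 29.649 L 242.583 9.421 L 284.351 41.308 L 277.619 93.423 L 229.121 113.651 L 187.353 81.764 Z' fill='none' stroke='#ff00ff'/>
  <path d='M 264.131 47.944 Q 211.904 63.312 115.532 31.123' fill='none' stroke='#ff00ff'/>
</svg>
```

G21
G90
G0 X120.157 Y100.633
M4 S545
G1 X110.853 Y69.150 F1560
G1 X95.057 Y48.438
G1 X72.767 Y38.498
G0 X51.308 Y48.082
M4 S545
G1 X76.135 Y44.345 F1560
G1 X109.116 Y52.656
G1 X140.652 Y65.713
G0 X194.085 Y90.420
M4 S545
G1 X242.583 Y110.648 F1560
G1 X284.351 Y78.761
G1 X277.619 Y26.646
G1 X229.121 Y6.418
G1 X187.353 Y38.305
G1 X194.085 Y90.420
G0 X264.131 Y72.125
M4 S545
G1 X224.408 Y67.164 F1560
G1 X174.875 Y72.771
G1 X115.532 Y88.946
M5

Since the viewBox matches the mm dimensions, user units are millimetres directly. The only transform is the Y-flip y_m = 120.069 − y_svg.

Shape 1 is a quadratic bezier drawn with `<path>`. Its stroke #ff00ff means score at S545, F1560. After flipping Y the toolpath is (120.157,100.633) → (110.853,69.150) → (95.057,48.438) → (72.767,38.498).

Shape 2 is a cubic bezier drawn with `<path>`. Its stroke #ff00ff means score at S545, F1560. After flipping Y the toolpath is (51.308,48.082) → (76.135,44.345) → (109.116,52.656) → (140.652,65.713).

Shape 3 is a regular polygon drawn with `<path>`. Its stroke #ff00ff means score at S545, F1560. After flipping Y the toolpath is (194.085,90.420) → (242.583,110.648) → (284.351,78.761) → (277.619,26.646) → (229.121,6.418) → (187.353,38.305) → (194.085,90.420), returning to the start.

Shape 4 is a quadratic bezier drawn with `<path>`. Its stroke #ff00ff means score at S545, F1560. After flipping Y the toolpath is (264.131,72.125) → (224.408,67.164) → (174.875,72.771) → (115.532,88.946).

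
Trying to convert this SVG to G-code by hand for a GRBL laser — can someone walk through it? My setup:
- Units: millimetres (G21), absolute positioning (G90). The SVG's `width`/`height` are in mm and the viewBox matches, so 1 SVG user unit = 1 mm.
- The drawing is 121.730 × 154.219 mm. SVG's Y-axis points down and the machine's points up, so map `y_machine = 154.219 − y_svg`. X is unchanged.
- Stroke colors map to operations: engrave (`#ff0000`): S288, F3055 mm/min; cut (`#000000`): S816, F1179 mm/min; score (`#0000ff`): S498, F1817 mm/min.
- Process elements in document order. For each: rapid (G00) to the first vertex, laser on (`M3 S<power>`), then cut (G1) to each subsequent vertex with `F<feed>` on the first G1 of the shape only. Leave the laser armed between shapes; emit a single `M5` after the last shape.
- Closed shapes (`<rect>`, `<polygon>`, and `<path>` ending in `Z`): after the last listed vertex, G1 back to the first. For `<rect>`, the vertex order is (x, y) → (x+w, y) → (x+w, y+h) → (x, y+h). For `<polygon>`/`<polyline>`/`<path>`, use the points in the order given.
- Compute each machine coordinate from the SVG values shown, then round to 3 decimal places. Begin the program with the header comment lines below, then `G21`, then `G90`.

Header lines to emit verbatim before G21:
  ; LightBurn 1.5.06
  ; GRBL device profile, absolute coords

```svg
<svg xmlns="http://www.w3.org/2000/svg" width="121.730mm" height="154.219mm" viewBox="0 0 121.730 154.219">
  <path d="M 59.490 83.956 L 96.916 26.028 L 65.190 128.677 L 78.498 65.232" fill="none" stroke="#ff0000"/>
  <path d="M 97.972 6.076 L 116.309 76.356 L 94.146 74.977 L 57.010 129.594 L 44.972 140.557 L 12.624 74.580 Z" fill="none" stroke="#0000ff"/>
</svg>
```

viewBox `0 0 121.730 154.219` with mm width/height → 1 unit = 1 mm. Flip: y_m = 154.219 − y_svg.

**Shape 1** — `<path>` open polyline, stroke `#ff0000` → engrave (S288, F3055). Machine vertices: (59.490,70.263) → (96.916,128.191) → (65.190,25.542) → (78.498,88.987). Open path.

**Shape 2** — `<path>` closed polygon, stroke `#0000ff` → score (S498, F1817). Machine vertices: (97.972,148.143) → (116.309,77.863) → (94.146,79.242) → (57.010,24.625) → (44.972,13.662) → (12.624,79.639) → (97.972,148.143). Closed: final G1 returns to the first vertex.

; LightBurn 1.5.06
; GRBL device profile, absolute coords
G21
G90
G00 X59.490 Y70.263
M3 S288
G1 X96.916 Y128.191 F3055
G1 X65.190 Y25.542
G1 X78.498 Y88.987
G00 X97.972 Y148.143
M3 S498
G1 X116.309 Y77.863 F1817
G1 X94.146 Y79.242
G1 X57.010 Y24.625
G1 X44.972 Y13.662
G1 X12.624 Y79.639
G1 X97.972 Y148.143
M5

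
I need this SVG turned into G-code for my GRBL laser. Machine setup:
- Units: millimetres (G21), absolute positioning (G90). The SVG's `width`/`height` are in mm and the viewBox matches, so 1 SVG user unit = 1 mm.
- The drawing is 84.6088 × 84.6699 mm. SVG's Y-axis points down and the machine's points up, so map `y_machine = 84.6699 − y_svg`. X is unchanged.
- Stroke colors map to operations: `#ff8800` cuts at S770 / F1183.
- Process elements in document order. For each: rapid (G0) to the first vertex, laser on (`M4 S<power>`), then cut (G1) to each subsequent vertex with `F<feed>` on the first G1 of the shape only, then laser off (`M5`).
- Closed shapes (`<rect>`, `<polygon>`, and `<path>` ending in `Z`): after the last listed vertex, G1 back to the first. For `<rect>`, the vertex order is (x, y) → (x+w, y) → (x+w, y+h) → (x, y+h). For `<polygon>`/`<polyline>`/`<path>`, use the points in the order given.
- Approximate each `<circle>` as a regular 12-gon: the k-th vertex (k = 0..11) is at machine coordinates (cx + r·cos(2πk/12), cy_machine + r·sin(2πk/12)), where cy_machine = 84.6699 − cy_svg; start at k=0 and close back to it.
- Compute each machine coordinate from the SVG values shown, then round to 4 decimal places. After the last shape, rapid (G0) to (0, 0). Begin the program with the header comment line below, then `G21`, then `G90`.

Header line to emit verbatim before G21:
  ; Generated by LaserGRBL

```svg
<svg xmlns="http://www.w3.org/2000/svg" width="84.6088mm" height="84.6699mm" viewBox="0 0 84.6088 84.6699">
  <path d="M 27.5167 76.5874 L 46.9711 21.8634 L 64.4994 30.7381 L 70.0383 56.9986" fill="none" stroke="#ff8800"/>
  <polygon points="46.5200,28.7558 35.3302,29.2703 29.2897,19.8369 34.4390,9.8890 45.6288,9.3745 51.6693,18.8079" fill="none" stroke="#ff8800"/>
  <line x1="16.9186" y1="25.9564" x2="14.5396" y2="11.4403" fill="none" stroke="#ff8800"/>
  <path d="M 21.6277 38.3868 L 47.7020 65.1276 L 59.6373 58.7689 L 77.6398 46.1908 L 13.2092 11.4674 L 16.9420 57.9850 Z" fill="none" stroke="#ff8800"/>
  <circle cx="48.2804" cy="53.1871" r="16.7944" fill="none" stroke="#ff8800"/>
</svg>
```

; Generated by LaserGRBL
G21
G90
G0 X27.5167 Y8.0825
M4 S770
G1 X46.9711 Y62.8065 F1183
G1 X64.4994 Y53.9318
G1 X70.0383 Y27.6713
M5
G0 X46.5200 Y55.9141
M4 S770
G1 X35.3302 Y55.3996 F1183
G1 X29.2897 Y64.8330
G1 X34.4390 Y74.7809
G1 X45.6288 Y75.2954
G1 X51.6693 Y65.8620
G1 X46.5200 Y55.9141
M5
G0 X16.9186 Y58.7135
M4 S770
G1 X14.5396 Y73.2296 F1183
M5
G0 X21.6277 Y46.2831
M4 S770
G1 X47.7020 Y19.5423 F1183
G1 X59.6373 Y25.9010
G1 X77.6398 Y38.4791
G1 X13.2092 Y73.2025
G1 X16.9420 Y26.6849
G1 X21.6277 Y46.2831
M5
G0 X65.0748 Y31.4828
M4 S770
G1 X62.8248 Y39.8800 F1183
G1 X56.6776 Y46.0272
G1 X48.2804 Y48.2772
G1 X39.8832 Y46.0272
G1 X33.7360 Y39.8800
G1 X31.4860 Y31.4828
G1 X33.7360 Y23.0856
G1 X39.8832 Y16.9384
G1 X48.2804 Y14.6884
G1 X56.6776 Y16.9384
G1 X62.8248 Y23.0856
G1 X65.0748 Y31.4828
M5
G0 X0.0000 Y0.0000

Since the viewBox matches the mm dimensions, user units are millimetres directly. The only transform is the Y-flip y_m = 84.6699 − y_svg.

Shape 1 is a open polyline drawn with `<path>`. Its stroke #ff8800 means cut at S770, F1183. After flipping Y the toolpath is (27.5167,8.0825) → (46.9711,62.8065) → (64.4994,53.9318) → (70.0383,27.6713).

Shape 2 is a regular polygon drawn with `<polygon>`. Its stroke #ff8800 means cut at S770, F1183. After flipping Y the toolpath is (46.5200,55.9141) → (35.3302,55.3996) → (29.2897,64.8330) → (34.4390,74.7809) → (45.6288,75.2954) → (51.6693,65.8620) → (46.5200,55.9141), returning to the start.

Shape 3 is a line segment drawn with `<line>`. Its stroke #ff8800 means cut at S770, F1183. After flipping Y the toolpath is (16.9186,58.7135) → (14.5396,73.2296).

Shape 4 is a closed polygon drawn with `<path>`. Its stroke #ff8800 means cut at S770, F1183. After flipping Y the toolpath is (21.6277,46.2831) → (47.7020,19.5423) → (59.6373,25.9010) → (77.6398,38.4791) → (13.2092,73.2025) → (16.9420,26.6849) → (21.6277,46.2831), returning to the start.

Shape 5 is a circle drawn with `<circle>`. Its stroke #ff8800 means cut at S770, F1183. After flipping Y the toolpath is (65.0748,31.4828) → (62.8248,39.8800) → (56.6776,46.0272) → (48.2804,48.2772) → (39.8832,46.0272) → (33.7360,39.8800) → (31.4860,31.4828) → (33.7360,23.0856) → (39.8832,16.9384) → (48.2804,14.6884) → (56.6776,16.9384) → (62.8248,23.0856) → (65.0748,31.4828), returning to the start.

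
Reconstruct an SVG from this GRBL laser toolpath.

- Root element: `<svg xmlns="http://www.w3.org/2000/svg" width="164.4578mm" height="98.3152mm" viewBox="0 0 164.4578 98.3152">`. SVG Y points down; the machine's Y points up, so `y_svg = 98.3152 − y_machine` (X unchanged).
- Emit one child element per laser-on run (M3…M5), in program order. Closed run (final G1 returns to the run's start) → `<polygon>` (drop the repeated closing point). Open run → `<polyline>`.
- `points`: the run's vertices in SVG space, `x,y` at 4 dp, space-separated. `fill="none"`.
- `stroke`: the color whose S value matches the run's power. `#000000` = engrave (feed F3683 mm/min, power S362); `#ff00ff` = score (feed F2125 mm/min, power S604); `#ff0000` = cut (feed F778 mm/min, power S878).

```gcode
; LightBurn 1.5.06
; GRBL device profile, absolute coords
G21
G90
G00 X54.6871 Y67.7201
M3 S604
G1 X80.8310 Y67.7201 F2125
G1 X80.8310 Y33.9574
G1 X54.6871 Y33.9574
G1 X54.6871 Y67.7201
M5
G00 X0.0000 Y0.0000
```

Machine Y-up, SVG Y-down with viewBox height 98.3152, so y_svg = 98.3152 − y_machine; X carries over. Every run uses S604, so all elements get stroke `#ff00ff` (score).

Run 1: The run returns to its start, so emit a `<polygon>` with points (Y-flipped): 54.6871,30.5951 80.8310,30.5951 80.8310,64.3578 54.6871,64.3578.

<svg xmlns="http://www.w3.org/2000/svg" width="164.4578mm" height="98.3152mm" viewBox="0 0 164.4578 98.3152">
  <polygon points="54.6871,30.5951 80.8310,30.5951 80.8310,64.3578 54.6871,64.3578" fill="none" stroke="#ff00ff"/>
</svg>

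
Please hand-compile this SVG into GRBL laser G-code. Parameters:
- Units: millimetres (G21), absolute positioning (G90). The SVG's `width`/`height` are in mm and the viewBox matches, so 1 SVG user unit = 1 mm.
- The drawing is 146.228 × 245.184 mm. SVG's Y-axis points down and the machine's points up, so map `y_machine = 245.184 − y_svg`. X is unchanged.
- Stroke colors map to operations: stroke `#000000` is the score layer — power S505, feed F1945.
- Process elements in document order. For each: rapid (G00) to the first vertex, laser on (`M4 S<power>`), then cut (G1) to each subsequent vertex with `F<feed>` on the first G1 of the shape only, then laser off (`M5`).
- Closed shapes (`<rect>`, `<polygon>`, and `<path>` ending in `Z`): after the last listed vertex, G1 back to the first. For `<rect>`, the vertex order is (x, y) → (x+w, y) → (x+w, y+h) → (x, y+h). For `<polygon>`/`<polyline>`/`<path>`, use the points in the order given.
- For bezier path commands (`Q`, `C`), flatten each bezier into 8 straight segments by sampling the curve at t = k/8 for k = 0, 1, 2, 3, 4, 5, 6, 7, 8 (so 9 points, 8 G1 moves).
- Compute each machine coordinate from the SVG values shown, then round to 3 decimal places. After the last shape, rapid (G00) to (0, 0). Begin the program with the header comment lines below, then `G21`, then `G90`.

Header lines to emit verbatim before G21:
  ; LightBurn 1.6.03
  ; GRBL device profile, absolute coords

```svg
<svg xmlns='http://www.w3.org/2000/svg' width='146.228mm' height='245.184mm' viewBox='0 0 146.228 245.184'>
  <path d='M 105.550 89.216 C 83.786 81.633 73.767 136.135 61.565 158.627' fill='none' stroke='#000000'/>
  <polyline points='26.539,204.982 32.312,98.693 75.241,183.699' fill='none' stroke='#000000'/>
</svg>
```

Since the viewBox matches the mm dimensions, user units are millimetres directly. The only transform is the Y-flip y_m = 245.184 − y_svg.

Shape 1 is a cubic bezier drawn with `<path>`. Its stroke #000000 means score at S505, F1945. After flipping Y the toolpath is (105.550,155.968) → (97.912,156.085) → (91.212,151.485) → (85.286,143.269) → (79.972,132.541) → (75.106,120.403) → (70.525,107.958) → (66.066,96.308) → (61.565,86.557).

Shape 2 is a open polyline drawn with `<polyline>`. Its stroke #000000 means score at S505, F1945. After flipping Y the toolpath is (26.539,40.202) → (32.312,146.491) → (75.241,61.485).

; LightBurn 1.6.03
; GRBL device profile, absolute coords
G21
G90
G00 X105.550 Y155.968
M4 S505
G1 X97.912 Y156.085 F1945
G1 X91.212 Y151.485
G1 X85.286 Y143.269
G1 X79.972 Y132.541
G1 X75.106 Y120.403
G1 X70.525 Y107.958
G1 X66.066 Y96.308
G1 X61.565 Y86.557
M5
G00 X26.539 Y40.202
M4 S505
G1 X32.312 Y146.491 F1945
G1 X75.241 Y61.485
M5
G00 X0.000 Y0.000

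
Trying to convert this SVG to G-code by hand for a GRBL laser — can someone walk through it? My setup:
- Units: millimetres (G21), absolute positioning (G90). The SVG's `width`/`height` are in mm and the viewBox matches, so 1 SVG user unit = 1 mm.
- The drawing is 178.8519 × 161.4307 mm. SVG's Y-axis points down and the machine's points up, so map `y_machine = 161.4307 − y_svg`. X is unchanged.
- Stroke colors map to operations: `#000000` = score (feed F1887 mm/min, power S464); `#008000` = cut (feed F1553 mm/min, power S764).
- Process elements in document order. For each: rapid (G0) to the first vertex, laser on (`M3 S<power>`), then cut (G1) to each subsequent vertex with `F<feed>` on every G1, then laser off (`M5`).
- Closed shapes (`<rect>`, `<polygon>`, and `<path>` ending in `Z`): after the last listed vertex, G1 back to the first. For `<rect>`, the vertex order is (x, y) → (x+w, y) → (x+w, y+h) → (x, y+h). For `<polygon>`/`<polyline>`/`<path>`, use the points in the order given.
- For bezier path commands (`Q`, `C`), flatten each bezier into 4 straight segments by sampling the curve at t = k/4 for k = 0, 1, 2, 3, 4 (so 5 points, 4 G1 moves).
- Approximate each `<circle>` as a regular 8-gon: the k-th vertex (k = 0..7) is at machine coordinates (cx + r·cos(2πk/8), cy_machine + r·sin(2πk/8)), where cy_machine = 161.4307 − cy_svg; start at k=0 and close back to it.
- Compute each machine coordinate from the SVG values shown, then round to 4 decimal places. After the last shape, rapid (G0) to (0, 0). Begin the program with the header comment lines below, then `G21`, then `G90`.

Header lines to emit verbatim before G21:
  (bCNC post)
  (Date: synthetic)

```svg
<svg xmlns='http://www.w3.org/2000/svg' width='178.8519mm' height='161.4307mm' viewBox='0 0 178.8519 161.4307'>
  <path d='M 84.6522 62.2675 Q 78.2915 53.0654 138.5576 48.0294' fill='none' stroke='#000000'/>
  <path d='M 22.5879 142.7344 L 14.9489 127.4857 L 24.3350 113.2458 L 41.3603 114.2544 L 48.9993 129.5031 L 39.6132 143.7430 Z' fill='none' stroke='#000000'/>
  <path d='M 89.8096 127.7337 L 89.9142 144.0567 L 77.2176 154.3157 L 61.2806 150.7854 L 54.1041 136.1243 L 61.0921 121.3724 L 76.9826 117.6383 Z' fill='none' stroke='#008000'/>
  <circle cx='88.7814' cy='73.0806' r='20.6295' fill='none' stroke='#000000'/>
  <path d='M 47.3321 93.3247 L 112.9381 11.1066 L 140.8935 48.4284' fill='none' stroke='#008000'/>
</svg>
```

Since the viewBox matches the mm dimensions, user units are millimetres directly. The only transform is the Y-flip y_m = 161.4307 − y_svg.

Shape 1 is a quadratic bezier drawn with `<path>`. Its stroke #000000 means score at S464, F1887. After flipping Y the toolpath is (84.6522,99.1632) → (85.6360,103.5039) → (94.9482,107.3238) → (112.5887,110.6229) → (138.5576,113.4013).

Shape 2 is a regular polygon drawn with `<path>`. Its stroke #000000 means score at S464, F1887. After flipping Y the toolpath is (22.5879,18.6963) → (14.9489,33.9450) → (24.3350,48.1849) → (41.3603,47.1763) → (48.9993,31.9276) → (39.6132,17.6877) → (22.5879,18.6963), returning to the start.

Shape 3 is a regular polygon drawn with `<path>`. Its stroke #008000 means cut at S764, F1553. After flipping Y the toolpath is (89.8096,33.6970) → (89.9142,17.3740) → (77.2176,7.1150) → (61.2806,10.6453) → (54.1041,25.3064) → (61.0921,40.0583) → (76.9826,43.7924) → (89.8096,33.6970), returning to the start.

Shape 4 is a circle drawn with `<circle>`. Its stroke #000000 means score at S464, F1887. After flipping Y the toolpath is (109.4109,88.3501) → (103.3687,102.9374) → (88.7814,108.9796) → (74.1941,102.9374) → (68.1519,88.3501) → (74.1941,73.7628) → (88.7814,67.7206) → (103.3687,73.7628) → (109.4109,88.3501), returning to the start.

Shape 5 is a open polyline drawn with `<path>`. Its stroke #008000 means cut at S764, F1553. After flipping Y the toolpath is (47.3321,68.1060) → (112.9381,150.3241) → (140.8935,113.0023).

(bCNC post)
(Date: synthetic)
G21
G90
G0 X84.6522 Y99.1632
M3 S464
G1 X85.6360 Y103.5039 F1887
G1 X94.9482 Y107.3238 F1887
G1 X112.5887 Y110.6229 F1887
G1 X138.5576 Y113.4013 F1887
M5
G0 X22.5879 Y18.6963
M3 S464
G1 X14.9489 Y33.9450 F1887
G1 X24.3350 Y48.1849 F1887
G1 X41.3603 Y47.1763 F1887
G1 X48.9993 Y31.9276 F1887
G1 X39.6132 Y17.6877 F1887
G1 X22.5879 Y18.6963 F1887
M5
G0 X89.8096 Y33.6970
M3 S764
G1 X89.9142 Y17.3740 F1553
G1 X77.2176 Y7.1150 F1553
G1 X61.2806 Y10.6453 F1553
G1 X54.1041 Y25.3064 F1553
G1 X61.0921 Y40.0583 F1553
G1 X76.9826 Y43.7924 F1553
G1 X89.8096 Y33.6970 F1553
M5
G0 X109.4109 Y88.3501
M3 S464
G1 X103.3687 Y102.9374 F1887
G1 X88.7814 Y108.9796 F1887
G1 X74.1941 Y102.9374 F1887
G1 X68.1519 Y88.3501 F1887
G1 X74.1941 Y73.7628 F1887
G1 X88.7814 Y67.7206 F1887
G1 X103.3687 Y73.7628 F1887
G1 X109.4109 Y88.3501 F1887
M5
G0 X47.3321 Y68.1060
M3 S764
G1 X112.9381 Y150.3241 F1553
G1 X140.8935 Y113.0023 F1553
M5
G0 X0.0000 Y0.0000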